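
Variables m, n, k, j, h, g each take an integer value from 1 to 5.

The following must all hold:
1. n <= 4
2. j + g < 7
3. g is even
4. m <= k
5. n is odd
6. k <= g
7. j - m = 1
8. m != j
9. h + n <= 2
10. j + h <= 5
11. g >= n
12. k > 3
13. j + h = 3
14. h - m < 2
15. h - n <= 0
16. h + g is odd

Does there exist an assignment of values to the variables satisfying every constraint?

The assignment m = 1, n = 1, k = 4, j = 2, h = 1, g = 4 works:
  constraint 2 holds since j + g = 6.
  constraint 7 holds since j - m = 1.
The rest check out directly.

Satisfiable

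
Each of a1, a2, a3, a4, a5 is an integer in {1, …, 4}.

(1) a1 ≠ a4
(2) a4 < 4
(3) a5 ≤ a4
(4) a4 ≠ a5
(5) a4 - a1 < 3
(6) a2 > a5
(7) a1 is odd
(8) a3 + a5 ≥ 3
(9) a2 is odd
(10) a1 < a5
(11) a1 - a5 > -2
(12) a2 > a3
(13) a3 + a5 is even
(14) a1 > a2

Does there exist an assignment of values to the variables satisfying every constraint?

Constraints 6, 10, and 14 give a1 < a5, a5 < a2, a2 < a1. Chaining: a1 < a5 < a2 < a1, which forces a1 < a1 — impossible.

Unsatisfiable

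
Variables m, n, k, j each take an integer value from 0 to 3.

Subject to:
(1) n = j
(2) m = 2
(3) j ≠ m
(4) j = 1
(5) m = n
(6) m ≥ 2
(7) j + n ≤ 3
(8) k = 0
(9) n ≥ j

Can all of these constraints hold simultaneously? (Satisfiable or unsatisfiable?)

Unsatisfiable

Constraint 2 fixes m = 2 and constraint 4 fixes j = 1. Constraints 1 and 5 give m = n = j, so m = j. But 2 ≠ 1 — contradiction.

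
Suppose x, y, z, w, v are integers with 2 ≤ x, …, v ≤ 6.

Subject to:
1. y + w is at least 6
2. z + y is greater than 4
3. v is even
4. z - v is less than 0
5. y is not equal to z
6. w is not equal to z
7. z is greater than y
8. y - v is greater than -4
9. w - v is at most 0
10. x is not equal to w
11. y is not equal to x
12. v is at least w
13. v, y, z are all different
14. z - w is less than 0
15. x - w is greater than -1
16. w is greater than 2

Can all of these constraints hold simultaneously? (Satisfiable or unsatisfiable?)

The assignment x = 6, y = 3, z = 4, w = 5, v = 6 works:
  constraint 1 holds since y + w = 8.
  constraint 2 holds since z + y = 7.
The rest check out directly.

Satisfiable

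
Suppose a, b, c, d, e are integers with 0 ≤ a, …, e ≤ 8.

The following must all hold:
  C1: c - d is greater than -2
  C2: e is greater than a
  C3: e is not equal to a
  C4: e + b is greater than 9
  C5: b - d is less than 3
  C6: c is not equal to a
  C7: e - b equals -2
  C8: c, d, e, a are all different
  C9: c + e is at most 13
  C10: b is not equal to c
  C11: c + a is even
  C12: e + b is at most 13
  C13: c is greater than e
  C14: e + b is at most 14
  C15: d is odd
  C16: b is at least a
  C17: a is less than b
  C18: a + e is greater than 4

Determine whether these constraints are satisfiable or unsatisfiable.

Satisfiable

Try a = 2, b = 7, c = 6, d = 7, e = 5.
Check constraint 1: c - d = -1; constraint 4: e + b = 12; constraint 5: b - d = 0. The remaining constraints are straightforward to verify.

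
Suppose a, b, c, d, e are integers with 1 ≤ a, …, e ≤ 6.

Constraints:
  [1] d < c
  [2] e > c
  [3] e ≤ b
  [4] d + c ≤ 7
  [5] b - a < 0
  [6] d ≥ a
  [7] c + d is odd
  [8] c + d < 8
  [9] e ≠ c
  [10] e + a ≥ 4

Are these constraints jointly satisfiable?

Constraints 1, 2, 3, 5, and 6 give d < c, c < e, e ≤ b, b < a, a ≤ d. Chaining: d < c < e ≤ b < a ≤ d, which forces d < d — impossible.

Unsatisfiable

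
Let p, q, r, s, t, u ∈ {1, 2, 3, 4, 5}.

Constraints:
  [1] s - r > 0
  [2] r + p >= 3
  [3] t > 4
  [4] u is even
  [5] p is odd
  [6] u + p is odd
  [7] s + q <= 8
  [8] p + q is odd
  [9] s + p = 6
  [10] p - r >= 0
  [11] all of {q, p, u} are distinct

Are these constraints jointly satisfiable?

Setting (p, q, r, s, t, u) = (3, 2, 2, 3, 5, 4) satisfies everything: constraint 1: s - r = 1; constraint 2: r + p = 5, and the others follow.

Satisfiable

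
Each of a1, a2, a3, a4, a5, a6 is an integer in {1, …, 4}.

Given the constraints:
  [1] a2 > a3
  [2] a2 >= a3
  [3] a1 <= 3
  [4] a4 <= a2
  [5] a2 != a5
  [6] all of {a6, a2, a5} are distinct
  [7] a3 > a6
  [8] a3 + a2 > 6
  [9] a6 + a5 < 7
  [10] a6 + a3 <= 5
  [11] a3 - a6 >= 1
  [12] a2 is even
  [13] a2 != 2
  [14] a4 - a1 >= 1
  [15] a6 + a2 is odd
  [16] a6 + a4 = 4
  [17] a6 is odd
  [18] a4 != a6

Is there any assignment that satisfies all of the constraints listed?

Satisfiable

Take a1 = 2, a2 = 4, a3 = 3, a4 = 3, a5 = 3, a6 = 1. Then constraint 8: a3 + a2 = 7; constraint 9: a6 + a5 = 4, and every other listed constraint is also met.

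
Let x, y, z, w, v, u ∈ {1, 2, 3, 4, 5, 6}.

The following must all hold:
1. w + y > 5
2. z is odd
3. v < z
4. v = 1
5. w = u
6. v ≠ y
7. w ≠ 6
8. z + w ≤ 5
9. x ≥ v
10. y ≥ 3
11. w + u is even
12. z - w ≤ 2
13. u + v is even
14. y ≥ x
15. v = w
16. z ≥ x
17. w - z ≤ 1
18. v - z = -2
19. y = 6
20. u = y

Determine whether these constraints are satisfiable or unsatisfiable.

Constraint 4 fixes v = 1 and constraint 19 fixes y = 6. Constraints 5, 15, and 20 give v = w = u = y, so v = y. But 1 ≠ 6 — contradiction.

Unsatisfiable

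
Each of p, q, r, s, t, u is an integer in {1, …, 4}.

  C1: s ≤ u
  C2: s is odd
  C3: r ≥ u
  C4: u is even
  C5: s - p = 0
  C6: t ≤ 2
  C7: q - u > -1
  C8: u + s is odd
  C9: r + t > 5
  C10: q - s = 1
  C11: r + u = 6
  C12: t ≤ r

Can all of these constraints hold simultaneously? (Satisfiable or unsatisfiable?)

Setting (p, q, r, s, t, u) = (1, 2, 4, 1, 2, 2) satisfies everything: constraint 5: s - p = 0; constraint 7: q - u = 0, and the others follow.

Satisfiable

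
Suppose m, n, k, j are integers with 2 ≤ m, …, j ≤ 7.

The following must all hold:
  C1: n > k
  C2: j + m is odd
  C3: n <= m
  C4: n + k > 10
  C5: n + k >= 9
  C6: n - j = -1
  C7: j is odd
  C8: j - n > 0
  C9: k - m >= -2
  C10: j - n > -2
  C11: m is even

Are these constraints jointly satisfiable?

Try m = 6, n = 6, k = 5, j = 7.
Check constraint 4: n + k = 11; constraint 5: n + k = 11. The remaining constraints are straightforward to verify.

Satisfiable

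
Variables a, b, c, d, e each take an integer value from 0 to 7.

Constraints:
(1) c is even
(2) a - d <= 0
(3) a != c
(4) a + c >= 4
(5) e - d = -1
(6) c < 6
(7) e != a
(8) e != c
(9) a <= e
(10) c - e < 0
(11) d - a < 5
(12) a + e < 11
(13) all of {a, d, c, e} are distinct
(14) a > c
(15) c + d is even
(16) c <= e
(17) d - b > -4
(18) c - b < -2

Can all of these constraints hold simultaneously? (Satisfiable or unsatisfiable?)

Satisfiable

Setting (a, b, c, d, e) = (3, 7, 2, 6, 5) satisfies everything: constraint 2: a - d = -3; constraint 4: a + c = 5; constraint 5: e - d = -1, and the others follow.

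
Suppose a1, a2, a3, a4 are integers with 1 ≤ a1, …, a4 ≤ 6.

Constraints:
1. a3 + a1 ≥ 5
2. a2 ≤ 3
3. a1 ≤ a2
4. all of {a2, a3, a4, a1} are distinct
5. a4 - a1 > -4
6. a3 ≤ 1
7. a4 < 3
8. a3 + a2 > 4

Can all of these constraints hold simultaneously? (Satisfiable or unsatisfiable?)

Unsatisfiable

From constraint 6: a3 ≤ 1. From constraints 2 and 3: a1 ≤ a2 ≤ 3. Hence a3 + a1 ≤ 4. But constraint 1 requires a3 + a1 ≥ 5, and 5 > 4. Contradiction.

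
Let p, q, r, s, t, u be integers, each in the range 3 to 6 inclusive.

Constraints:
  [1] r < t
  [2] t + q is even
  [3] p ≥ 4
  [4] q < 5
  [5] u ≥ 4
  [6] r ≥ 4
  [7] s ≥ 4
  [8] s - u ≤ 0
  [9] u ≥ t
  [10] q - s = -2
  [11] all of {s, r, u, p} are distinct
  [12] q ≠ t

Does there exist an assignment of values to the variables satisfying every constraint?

Unsatisfiable

Constraints 3, 5, 6, and 7 confine each of s, r, u, p to the 3 values {4, …, 6} (the domain already gives each ≤ 6).
Constraint 11 requires all 4 of them to be distinct, but only 3 values are available — impossible by the pigeonhole principle.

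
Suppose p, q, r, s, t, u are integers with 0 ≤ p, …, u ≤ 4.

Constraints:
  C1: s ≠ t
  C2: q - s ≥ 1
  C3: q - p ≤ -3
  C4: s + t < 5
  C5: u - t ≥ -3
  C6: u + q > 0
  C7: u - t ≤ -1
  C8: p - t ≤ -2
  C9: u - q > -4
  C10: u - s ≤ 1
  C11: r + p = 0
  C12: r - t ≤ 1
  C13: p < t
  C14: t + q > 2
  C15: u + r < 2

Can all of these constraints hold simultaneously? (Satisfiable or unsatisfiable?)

Constraints 2, 3, 5, 8, and 10 give u − t ≥ -3, t − p ≥ 2, p − q ≥ 3, q − s ≥ 1, s − u ≥ -1.
Adding all 5 inequalities: the left sides telescope to 0, and the right sides sum to (-3) + 2 + 3 + 1 + (-1) = 2. So 0 ≥ 2, which is false.

Unsatisfiable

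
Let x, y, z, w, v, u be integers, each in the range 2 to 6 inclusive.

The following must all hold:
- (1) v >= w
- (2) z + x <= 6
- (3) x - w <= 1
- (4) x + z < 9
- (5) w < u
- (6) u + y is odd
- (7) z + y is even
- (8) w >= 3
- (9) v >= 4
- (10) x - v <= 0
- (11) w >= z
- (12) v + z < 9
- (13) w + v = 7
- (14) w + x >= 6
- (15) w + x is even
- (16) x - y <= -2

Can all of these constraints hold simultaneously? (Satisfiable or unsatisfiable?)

Satisfiable

Setting (x, y, z, w, v, u) = (3, 5, 3, 3, 4, 4) satisfies everything: constraint 2: z + x = 6; constraint 3: x - w = 0, and the others follow.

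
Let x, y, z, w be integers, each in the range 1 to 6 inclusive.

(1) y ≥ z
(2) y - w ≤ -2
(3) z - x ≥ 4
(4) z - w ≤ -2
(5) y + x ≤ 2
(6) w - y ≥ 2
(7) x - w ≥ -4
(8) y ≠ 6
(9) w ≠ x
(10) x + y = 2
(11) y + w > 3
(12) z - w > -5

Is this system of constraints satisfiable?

Constraints 3, 4, and 7 give z − x ≥ 4, x − w ≥ -4, w − z ≥ 2.
Adding all 3 inequalities: the left sides telescope to 0, and the right sides sum to 4 + (-4) + 2 = 2. So 0 ≥ 2, which is false.

Unsatisfiable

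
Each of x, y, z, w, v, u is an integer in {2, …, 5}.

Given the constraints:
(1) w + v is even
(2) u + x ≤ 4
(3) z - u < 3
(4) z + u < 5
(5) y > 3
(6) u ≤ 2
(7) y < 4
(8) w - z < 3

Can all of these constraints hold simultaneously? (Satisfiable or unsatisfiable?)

From constraint 5: y ≥ 4. From constraint 7: y ≤ 3. But 3 < 4, so no value of y works.

Unsatisfiable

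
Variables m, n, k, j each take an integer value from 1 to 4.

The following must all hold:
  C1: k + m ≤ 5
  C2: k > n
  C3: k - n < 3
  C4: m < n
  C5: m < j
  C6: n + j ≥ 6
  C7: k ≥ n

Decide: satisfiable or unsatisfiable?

The assignment m = 1, n = 2, k = 4, j = 4 works:
  constraint 1 holds since k + m = 5.
  constraint 3 holds since k - n = 2.
  constraint 6 holds since n + j = 6.
The rest check out directly.

Satisfiable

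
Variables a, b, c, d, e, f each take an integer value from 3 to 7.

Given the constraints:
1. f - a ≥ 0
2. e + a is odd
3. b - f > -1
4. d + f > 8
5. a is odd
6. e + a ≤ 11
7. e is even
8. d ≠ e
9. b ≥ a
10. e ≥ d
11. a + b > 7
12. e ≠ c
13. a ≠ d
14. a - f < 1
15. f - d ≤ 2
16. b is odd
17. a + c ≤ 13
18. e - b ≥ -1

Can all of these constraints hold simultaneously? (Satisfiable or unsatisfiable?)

Satisfiable

One satisfying assignment is a = 3, b = 7, c = 7, d = 4, e = 6, f = 5.
For the less obvious constraints — constraint 1: f - a = 2; constraint 3: b - f = 2; constraint 4: d + f = 9 — and the others hold by inspection.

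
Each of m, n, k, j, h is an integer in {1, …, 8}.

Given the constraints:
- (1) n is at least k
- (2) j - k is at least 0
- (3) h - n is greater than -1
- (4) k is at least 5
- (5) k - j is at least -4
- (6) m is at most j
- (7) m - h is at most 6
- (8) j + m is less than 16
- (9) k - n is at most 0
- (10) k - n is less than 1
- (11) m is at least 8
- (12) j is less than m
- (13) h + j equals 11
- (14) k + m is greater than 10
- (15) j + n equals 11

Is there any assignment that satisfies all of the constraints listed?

Unsatisfiable

From constraints 6 and 11: j ≥ m ≥ 8. From constraints 1 and 4: n ≥ k ≥ 5. Hence j + n ≥ 13. But constraint 15 requires j + n = 11, and 11 < 13. Contradiction.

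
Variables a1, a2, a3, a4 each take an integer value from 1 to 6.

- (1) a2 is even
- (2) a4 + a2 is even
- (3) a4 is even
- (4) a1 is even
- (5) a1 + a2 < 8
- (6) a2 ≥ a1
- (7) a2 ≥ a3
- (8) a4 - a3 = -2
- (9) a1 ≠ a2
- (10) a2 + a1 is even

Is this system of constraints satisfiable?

Setting (a1, a2, a3, a4) = (2, 4, 4, 2) satisfies everything: constraint 5: a1 + a2 = 6; constraint 8: a4 - a3 = -2, and the others follow.

Satisfiable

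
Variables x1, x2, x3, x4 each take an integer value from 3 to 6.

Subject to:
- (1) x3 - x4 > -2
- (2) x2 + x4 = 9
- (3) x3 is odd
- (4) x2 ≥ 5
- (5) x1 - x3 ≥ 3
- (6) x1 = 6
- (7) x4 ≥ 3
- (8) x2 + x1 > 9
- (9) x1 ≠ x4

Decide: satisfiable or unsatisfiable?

Satisfiable

The assignment x1 = 6, x2 = 6, x3 = 3, x4 = 3 works:
  constraint 1 holds since x3 - x4 = 0.
  constraint 2 holds since x2 + x4 = 9.
The rest check out directly.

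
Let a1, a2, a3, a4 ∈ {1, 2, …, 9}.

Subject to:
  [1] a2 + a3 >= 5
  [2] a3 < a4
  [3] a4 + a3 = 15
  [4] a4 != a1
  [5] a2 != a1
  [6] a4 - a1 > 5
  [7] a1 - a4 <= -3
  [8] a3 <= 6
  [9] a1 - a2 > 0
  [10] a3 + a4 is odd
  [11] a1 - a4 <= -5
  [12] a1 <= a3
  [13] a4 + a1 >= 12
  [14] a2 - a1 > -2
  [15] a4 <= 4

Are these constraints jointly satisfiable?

Unsatisfiable

From constraint 15: a4 ≤ 4. From constraints 8 and 12: a1 ≤ a3 ≤ 6. Hence a4 + a1 ≤ 10. But constraint 13 requires a4 + a1 ≥ 12, and 12 > 10. Contradiction.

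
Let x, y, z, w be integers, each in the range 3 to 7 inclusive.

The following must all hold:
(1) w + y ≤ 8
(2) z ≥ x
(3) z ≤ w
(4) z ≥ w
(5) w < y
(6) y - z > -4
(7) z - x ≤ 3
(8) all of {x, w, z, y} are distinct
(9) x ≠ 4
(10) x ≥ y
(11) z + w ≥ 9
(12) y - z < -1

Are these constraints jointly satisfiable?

Unsatisfiable

Constraints 2, 3, 5, and 10 give y ≤ x, x ≤ z, z ≤ w, w < y. Chaining: y ≤ x ≤ z ≤ w < y, which forces y < y — impossible.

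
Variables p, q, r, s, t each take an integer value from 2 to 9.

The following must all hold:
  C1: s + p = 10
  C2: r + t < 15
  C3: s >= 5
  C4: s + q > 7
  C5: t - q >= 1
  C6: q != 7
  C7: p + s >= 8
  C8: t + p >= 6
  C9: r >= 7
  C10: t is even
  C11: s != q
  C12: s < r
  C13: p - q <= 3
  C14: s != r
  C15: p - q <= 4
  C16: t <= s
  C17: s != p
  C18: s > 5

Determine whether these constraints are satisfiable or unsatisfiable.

Satisfiable

Take p = 4, q = 2, r = 8, s = 6, t = 4. Then constraint 1: s + p = 10; constraint 2: r + t = 12, and every other listed constraint is also met.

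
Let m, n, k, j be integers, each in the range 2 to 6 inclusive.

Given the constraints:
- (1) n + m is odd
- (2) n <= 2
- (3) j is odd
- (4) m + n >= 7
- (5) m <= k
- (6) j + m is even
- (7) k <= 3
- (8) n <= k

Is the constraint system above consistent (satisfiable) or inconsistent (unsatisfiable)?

Unsatisfiable

From constraints 5 and 7: m ≤ k ≤ 3. From constraint 2: n ≤ 2. Hence m + n ≤ 5. But constraint 4 requires m + n ≥ 7, and 7 > 5. Contradiction.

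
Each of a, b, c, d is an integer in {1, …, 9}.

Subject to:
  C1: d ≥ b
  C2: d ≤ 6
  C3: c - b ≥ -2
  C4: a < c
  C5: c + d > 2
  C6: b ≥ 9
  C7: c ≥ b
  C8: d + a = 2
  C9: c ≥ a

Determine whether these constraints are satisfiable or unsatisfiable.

Unsatisfiable

From constraint 6: b ≥ 9. From constraints 1 and 2: b ≤ d and d ≤ 6, so b ≤ 6. But 6 < 9, so no value of b works.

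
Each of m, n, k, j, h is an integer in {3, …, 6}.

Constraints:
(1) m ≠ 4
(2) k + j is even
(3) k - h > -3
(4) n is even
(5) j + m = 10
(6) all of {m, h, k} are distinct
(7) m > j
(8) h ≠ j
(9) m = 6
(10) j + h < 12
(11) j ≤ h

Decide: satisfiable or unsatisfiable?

Satisfiable

The assignment m = 6, n = 6, k = 4, j = 4, h = 5 works:
  constraint 3 holds since k - h = -1.
  constraint 5 holds since j + m = 10.
The rest check out directly.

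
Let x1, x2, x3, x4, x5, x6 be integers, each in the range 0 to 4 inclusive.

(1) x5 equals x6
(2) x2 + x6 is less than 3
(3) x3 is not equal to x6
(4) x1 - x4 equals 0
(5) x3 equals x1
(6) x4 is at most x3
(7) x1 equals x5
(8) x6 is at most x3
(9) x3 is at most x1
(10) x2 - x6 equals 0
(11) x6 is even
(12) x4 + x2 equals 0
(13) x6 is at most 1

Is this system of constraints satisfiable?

Unsatisfiable

From constraints 1, 5, and 7, x3 = x1 = x5 = x6, so x3 = x6. But constraint 3 says x3 ≠ x6. Contradiction.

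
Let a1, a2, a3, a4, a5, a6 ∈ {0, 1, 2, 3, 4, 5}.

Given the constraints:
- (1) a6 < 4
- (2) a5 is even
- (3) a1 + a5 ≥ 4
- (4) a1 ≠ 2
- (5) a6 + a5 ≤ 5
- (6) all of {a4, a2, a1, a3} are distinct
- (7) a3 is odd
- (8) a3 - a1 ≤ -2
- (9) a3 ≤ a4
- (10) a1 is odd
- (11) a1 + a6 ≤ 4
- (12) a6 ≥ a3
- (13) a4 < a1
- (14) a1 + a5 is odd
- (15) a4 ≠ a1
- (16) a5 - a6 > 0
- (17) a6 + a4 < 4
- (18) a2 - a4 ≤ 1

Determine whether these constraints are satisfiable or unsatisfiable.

Try a1 = 3, a2 = 0, a3 = 1, a4 = 2, a5 = 4, a6 = 1.
Check constraint 3: a1 + a5 = 7; constraint 5: a6 + a5 = 5; constraint 8: a3 - a1 = -2. The remaining constraints are straightforward to verify.

Satisfiable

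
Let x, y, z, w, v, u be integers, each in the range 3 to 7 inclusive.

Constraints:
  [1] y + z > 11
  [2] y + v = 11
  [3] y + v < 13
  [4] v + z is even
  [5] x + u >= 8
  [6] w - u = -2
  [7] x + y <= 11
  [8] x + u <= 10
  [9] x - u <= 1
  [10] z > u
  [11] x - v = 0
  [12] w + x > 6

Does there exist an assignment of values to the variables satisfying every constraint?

Satisfiable

Setting (x, y, z, w, v, u) = (4, 7, 6, 3, 4, 5) satisfies everything: constraint 1: y + z = 13; constraint 2: y + v = 11, and the others follow.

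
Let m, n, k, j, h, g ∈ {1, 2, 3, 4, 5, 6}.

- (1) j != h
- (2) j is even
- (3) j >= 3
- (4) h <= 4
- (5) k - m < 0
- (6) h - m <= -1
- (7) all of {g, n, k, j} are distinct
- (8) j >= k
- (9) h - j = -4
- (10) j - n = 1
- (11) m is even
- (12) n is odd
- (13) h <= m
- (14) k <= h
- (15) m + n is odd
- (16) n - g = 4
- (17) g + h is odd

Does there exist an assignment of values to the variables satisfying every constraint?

Setting (m, n, k, j, h, g) = (4, 5, 2, 6, 2, 1) satisfies everything: constraint 5: k - m = -2; constraint 6: h - m = -2, and the others follow.

Satisfiable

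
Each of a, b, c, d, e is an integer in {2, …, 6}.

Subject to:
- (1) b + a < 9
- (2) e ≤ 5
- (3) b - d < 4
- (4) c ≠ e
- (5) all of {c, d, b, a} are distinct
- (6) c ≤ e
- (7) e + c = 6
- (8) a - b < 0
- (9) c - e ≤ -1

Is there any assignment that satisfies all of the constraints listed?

Try a = 3, b = 5, c = 2, d = 4, e = 4.
Check constraint 1: b + a = 8; constraint 3: b - d = 1; constraint 7: e + c = 6. The remaining constraints are straightforward to verify.

Satisfiable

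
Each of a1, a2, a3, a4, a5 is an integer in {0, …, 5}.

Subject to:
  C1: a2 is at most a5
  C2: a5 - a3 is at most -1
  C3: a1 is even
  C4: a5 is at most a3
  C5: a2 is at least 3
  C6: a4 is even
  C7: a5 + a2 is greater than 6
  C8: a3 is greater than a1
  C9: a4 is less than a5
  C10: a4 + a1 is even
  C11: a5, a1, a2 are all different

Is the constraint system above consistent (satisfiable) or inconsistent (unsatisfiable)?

Take a1 = 2, a2 = 3, a3 = 5, a4 = 2, a5 = 4. Then constraint 2: a5 - a3 = -1; constraint 7: a5 + a2 = 7; constraint 11: values 4, 2, 3 are distinct, and every other listed constraint is also met.

Satisfiable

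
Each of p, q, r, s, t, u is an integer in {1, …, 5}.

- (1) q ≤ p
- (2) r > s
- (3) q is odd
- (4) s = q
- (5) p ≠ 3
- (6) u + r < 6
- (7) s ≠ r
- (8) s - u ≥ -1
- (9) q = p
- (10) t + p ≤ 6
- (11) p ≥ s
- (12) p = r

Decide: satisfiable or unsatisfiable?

From constraints 4, 9, and 12, s = q = p = r, so s = r. But constraint 7 says s ≠ r. Contradiction.

Unsatisfiable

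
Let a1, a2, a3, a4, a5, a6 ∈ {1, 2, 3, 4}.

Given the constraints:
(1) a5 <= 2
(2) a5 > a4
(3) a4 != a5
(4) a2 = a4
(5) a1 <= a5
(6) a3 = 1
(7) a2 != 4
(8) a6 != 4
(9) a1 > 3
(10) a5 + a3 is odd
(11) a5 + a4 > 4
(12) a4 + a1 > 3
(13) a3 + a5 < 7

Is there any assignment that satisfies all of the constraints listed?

Unsatisfiable

From constraint 9: a1 ≥ 4. From constraints 1 and 5: a1 ≤ a5 and a5 ≤ 2, so a1 ≤ 2. But 2 < 4, so no value of a1 works.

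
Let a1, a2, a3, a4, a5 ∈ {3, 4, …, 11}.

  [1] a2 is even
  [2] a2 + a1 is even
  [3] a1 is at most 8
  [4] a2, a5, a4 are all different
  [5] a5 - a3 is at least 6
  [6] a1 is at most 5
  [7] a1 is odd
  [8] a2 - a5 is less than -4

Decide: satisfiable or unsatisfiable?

Unsatisfiable

Constraint 1 makes a2 even and constraint 7 makes a1 odd, so a2 + a1 must be odd. Constraint 2 says a2 + a1 is even — contradiction.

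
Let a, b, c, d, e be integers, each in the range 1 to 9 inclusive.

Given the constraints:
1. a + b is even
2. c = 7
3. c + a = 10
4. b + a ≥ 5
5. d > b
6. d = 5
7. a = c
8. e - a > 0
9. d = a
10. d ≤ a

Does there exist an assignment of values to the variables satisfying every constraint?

Unsatisfiable

Constraint 6 fixes d = 5 and constraint 2 fixes c = 7. Constraints 7 and 9 give d = a = c, so d = c. But 5 ≠ 7 — contradiction.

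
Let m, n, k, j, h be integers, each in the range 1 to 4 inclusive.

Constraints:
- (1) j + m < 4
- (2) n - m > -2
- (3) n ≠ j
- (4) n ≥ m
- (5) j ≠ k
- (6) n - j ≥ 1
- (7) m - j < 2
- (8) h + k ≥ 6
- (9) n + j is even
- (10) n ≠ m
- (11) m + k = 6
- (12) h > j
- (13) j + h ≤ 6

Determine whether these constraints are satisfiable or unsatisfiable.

Satisfiable

Setting (m, n, k, j, h) = (2, 3, 4, 1, 4) satisfies everything: constraint 1: j + m = 3; constraint 2: n - m = 1; constraint 6: n - j = 2, and the others follow.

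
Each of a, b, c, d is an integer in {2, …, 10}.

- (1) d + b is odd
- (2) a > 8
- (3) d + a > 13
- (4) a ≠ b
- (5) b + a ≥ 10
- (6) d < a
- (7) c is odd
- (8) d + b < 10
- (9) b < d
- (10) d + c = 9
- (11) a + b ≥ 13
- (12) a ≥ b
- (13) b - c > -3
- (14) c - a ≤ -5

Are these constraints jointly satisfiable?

Take a = 10, b = 3, c = 5, d = 4. Then constraint 3: d + a = 14; constraint 5: b + a = 13, and every other listed constraint is also met.

Satisfiable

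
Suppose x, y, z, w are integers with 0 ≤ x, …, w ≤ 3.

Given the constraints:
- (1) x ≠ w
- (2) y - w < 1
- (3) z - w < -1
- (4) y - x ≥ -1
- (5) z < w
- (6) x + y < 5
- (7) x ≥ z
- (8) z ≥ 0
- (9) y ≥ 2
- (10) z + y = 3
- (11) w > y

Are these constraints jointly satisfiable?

The assignment x = 1, y = 2, z = 1, w = 3 works:
  constraint 2 holds since y - w = -1.
  constraint 3 holds since z - w = -2.
The rest check out directly.

Satisfiable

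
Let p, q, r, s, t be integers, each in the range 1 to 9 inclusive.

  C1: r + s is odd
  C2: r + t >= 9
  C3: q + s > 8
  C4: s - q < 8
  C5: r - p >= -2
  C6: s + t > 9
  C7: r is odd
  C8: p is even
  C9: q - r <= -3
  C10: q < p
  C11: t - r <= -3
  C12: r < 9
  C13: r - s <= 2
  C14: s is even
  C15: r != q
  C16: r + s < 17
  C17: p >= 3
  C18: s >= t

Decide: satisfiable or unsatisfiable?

The assignment p = 8, q = 3, r = 7, s = 8, t = 3 works:
  constraint 2 holds since r + t = 10.
  constraint 3 holds since q + s = 11.
  constraint 4 holds since s - q = 5.
The rest check out directly.

Satisfiable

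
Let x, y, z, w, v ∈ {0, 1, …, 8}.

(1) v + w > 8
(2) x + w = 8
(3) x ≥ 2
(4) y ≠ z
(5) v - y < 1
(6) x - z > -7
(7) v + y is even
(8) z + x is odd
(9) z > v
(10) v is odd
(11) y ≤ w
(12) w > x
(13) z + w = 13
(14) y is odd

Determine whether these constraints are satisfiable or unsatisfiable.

Satisfiable

Take x = 3, y = 5, z = 8, w = 5, v = 5. Then constraint 1: v + w = 10; constraint 2: x + w = 8, and every other listed constraint is also met.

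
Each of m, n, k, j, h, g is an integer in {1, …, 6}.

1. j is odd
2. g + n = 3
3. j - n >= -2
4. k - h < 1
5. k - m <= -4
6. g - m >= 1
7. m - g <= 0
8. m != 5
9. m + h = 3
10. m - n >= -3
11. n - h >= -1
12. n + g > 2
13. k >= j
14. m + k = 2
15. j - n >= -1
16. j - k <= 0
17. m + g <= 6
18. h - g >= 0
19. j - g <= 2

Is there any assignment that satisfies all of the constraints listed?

Constraints 3, 5, 7, 11, 16, and 18 give m − k ≥ 4, k − j ≥ 0, j − n ≥ -2, n − h ≥ -1, h − g ≥ 0, g − m ≥ 0.
Adding all 6 inequalities: the left sides telescope to 0, and the right sides sum to 4 + 0 + (-2) + (-1) + 0 + 0 = 1. So 0 ≥ 1, which is false.

Unsatisfiable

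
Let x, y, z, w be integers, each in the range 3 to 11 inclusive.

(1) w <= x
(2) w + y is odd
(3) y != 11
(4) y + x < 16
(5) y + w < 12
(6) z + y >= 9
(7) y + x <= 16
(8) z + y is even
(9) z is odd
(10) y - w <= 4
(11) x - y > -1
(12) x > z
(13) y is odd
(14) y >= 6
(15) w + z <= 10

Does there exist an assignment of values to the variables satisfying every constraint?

Satisfiable

The assignment x = 7, y = 7, z = 5, w = 4 works:
  constraint 4 holds since y + x = 14.
  constraint 5 holds since y + w = 11.
  constraint 6 holds since z + y = 12.
The rest check out directly.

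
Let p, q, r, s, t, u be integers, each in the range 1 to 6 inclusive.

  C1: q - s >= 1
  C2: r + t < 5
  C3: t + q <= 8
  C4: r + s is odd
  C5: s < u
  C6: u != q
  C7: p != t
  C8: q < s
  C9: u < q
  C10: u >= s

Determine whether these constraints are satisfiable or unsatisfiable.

Constraints 5, 8, and 9 give u < q, q < s, s < u. Chaining: u < q < s < u, which forces u < u — impossible.

Unsatisfiable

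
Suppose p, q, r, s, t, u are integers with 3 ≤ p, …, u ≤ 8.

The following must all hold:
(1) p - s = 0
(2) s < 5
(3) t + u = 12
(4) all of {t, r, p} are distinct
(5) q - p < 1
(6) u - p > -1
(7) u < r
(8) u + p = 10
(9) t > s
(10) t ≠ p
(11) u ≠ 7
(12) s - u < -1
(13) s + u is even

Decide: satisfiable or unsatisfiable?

Satisfiable

Try p = 4, q = 3, r = 8, s = 4, t = 6, u = 6.
Check constraint 1: p - s = 0; constraint 3: t + u = 12; constraint 5: q - p = -1. The remaining constraints are straightforward to verify.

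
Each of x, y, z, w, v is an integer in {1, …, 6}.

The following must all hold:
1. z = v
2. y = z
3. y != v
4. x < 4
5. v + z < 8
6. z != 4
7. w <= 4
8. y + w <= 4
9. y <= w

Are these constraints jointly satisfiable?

From constraints 1 and 2, y = z = v, so y = v. But constraint 3 says y ≠ v. Contradiction.

Unsatisfiable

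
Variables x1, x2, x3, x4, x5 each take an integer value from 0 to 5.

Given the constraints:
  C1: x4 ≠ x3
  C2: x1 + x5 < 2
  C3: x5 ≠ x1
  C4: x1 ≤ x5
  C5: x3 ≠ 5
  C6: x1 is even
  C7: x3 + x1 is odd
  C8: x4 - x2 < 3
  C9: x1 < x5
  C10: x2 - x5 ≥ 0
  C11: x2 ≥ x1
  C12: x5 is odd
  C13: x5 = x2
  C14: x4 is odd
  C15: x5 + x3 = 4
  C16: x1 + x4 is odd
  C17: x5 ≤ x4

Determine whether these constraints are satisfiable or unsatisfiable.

Satisfiable

Take x1 = 0, x2 = 1, x3 = 3, x4 = 1, x5 = 1. Then constraint 2: x1 + x5 = 1; constraint 8: x4 - x2 = 0; constraint 10: x2 - x5 = 0, and every other listed constraint is also met.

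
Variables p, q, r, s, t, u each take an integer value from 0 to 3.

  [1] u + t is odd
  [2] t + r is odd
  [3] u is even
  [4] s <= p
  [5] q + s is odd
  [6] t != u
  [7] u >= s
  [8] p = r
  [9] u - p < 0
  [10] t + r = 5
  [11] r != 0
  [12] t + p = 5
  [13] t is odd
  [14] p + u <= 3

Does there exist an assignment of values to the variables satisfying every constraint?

Take p = 2, q = 3, r = 2, s = 0, t = 3, u = 0. Then constraint 9: u - p = -2; constraint 10: t + r = 5, and every other listed constraint is also met.

Satisfiable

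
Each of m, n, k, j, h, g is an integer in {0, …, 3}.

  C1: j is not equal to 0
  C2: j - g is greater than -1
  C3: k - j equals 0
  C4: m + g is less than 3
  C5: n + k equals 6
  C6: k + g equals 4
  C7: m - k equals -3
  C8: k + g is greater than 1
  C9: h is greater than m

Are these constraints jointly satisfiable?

The assignment m = 0, n = 3, k = 3, j = 3, h = 1, g = 1 works:
  constraint 2 holds since j - g = 2.
  constraint 3 holds since k - j = 0.
  constraint 4 holds since m + g = 1.
The rest check out directly.

Satisfiable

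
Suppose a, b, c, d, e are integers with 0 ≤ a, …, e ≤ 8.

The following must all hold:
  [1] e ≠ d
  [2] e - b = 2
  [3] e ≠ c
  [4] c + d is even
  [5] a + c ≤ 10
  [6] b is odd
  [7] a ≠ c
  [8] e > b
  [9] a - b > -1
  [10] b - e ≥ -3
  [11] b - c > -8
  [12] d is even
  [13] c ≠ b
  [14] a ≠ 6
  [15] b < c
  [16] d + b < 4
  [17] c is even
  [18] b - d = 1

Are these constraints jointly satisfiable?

The assignment a = 1, b = 1, c = 6, d = 0, e = 3 works:
  constraint 2 holds since e - b = 2.
  constraint 5 holds since a + c = 7.
  constraint 9 holds since a - b = 0.
The rest check out directly.

Satisfiable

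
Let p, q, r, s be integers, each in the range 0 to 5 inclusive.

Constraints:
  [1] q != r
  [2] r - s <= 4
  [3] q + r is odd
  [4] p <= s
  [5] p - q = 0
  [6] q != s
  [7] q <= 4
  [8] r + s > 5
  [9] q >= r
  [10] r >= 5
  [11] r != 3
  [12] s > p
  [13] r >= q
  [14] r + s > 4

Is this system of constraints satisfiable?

From constraints 9 and 10: q ≥ r and r ≥ 5, so q ≥ 5. From constraint 7: q ≤ 4. But 4 < 5, so no value of q works.

Unsatisfiable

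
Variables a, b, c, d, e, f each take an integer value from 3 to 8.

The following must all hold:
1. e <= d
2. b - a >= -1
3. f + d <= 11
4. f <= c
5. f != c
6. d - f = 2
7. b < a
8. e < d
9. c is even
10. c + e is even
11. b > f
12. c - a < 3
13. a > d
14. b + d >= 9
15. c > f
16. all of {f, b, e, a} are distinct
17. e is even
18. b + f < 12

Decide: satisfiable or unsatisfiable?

Setting (a, b, c, d, e, f) = (8, 7, 8, 5, 4, 3) satisfies everything: constraint 2: b - a = -1; constraint 3: f + d = 8; constraint 6: d - f = 2, and the others follow.

Satisfiable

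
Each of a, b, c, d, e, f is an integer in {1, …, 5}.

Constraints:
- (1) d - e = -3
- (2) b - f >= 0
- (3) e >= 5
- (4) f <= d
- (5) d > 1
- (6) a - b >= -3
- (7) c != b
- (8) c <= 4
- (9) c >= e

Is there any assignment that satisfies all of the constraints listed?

Unsatisfiable

From constraint 3: e ≥ 5. From constraints 8 and 9: e ≤ c and c ≤ 4, so e ≤ 4. But 4 < 5, so no value of e works.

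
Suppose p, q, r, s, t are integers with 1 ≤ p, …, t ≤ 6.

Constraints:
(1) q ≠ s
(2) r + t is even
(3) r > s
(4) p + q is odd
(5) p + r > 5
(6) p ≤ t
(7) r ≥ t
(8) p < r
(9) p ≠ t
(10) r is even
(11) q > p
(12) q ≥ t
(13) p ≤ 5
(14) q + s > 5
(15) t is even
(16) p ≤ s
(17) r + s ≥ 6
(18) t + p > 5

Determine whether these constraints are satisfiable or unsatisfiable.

Satisfiable

Setting (p, q, r, s, t) = (1, 6, 6, 2, 6) satisfies everything: constraint 5: p + r = 7; constraint 14: q + s = 8, and the others follow.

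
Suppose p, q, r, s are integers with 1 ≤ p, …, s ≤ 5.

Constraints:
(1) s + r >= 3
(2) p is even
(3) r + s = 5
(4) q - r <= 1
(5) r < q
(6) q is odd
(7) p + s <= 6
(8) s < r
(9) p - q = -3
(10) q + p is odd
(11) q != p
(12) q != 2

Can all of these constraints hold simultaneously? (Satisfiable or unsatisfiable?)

Satisfiable

Try p = 2, q = 5, r = 4, s = 1.
Check constraint 1: s + r = 5; constraint 3: r + s = 5. The remaining constraints are straightforward to verify.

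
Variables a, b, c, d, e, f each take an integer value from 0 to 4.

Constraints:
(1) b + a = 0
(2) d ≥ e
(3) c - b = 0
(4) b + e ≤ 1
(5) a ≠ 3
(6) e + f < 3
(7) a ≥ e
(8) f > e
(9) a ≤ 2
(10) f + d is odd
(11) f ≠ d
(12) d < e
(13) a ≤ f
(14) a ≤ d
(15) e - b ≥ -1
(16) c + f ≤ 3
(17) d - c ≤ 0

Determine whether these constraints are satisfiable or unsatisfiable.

Unsatisfiable

Constraints 7, 12, and 14 give e ≤ a, a ≤ d, d < e. Chaining: e ≤ a ≤ d < e, which forces e < e — impossible.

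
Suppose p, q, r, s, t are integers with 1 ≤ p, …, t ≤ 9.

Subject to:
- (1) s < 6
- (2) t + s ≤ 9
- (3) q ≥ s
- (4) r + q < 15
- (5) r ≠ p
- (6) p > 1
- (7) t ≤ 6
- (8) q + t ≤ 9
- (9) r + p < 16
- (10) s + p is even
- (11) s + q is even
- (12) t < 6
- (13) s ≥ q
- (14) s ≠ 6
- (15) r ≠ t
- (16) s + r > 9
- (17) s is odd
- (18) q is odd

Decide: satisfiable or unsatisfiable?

Satisfiable

One satisfying assignment is p = 5, q = 3, r = 9, s = 3, t = 4.
For the less obvious constraints — constraint 2: t + s = 7; constraint 4: r + q = 12 — and the others hold by inspection.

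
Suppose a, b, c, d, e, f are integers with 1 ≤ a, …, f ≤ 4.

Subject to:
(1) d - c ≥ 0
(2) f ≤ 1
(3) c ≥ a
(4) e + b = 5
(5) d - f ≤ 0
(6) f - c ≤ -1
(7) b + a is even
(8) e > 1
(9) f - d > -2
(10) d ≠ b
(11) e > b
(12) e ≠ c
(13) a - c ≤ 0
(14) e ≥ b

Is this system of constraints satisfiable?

Constraints 1, 5, and 6 give d − c ≥ 0, c − f ≥ 1, f − d ≥ 0.
Adding all 3 inequalities: the left sides telescope to 0, and the right sides sum to 0 + 1 + 0 = 1. So 0 ≥ 1, which is false.

Unsatisfiable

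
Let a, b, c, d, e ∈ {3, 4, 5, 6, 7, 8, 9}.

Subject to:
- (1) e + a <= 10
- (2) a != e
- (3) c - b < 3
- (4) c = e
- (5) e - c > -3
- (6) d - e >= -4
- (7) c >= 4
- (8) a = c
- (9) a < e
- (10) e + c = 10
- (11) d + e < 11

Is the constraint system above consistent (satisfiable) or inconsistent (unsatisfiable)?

From constraints 4 and 8, a = c = e, so a = e. But constraint 2 says a ≠ e. Contradiction.

Unsatisfiable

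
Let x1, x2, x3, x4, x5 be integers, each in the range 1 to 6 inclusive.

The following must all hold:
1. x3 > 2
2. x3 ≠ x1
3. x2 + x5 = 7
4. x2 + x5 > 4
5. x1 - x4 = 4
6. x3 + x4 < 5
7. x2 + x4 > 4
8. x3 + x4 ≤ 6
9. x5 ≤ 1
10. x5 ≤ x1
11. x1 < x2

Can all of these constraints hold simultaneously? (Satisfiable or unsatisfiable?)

Satisfiable

Take x1 = 5, x2 = 6, x3 = 3, x4 = 1, x5 = 1. Then constraint 3: x2 + x5 = 7; constraint 4: x2 + x5 = 7, and every other listed constraint is also met.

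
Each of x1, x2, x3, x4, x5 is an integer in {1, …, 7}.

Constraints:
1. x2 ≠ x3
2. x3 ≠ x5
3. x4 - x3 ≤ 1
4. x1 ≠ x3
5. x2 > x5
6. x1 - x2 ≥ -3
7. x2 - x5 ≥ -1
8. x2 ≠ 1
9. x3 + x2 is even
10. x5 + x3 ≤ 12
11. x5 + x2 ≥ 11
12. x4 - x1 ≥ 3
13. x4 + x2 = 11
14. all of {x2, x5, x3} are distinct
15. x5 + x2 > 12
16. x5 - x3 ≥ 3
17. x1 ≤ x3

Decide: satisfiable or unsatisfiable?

Unsatisfiable

Constraints 3, 6, 7, 12, and 16 give x3 − x4 ≥ -1, x4 − x1 ≥ 3, x1 − x2 ≥ -3, x2 − x5 ≥ -1, x5 − x3 ≥ 3.
Adding all 5 inequalities: the left sides telescope to 0, and the right sides sum to (-1) + 3 + (-3) + (-1) + 3 = 1. So 0 ≥ 1, which is false.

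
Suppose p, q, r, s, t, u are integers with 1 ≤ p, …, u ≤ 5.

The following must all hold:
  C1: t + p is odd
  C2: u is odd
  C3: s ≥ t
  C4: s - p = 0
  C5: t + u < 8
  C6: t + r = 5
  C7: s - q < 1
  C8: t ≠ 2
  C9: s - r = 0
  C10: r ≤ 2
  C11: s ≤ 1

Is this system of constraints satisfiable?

From constraints 3 and 11: t ≤ s ≤ 1. From constraint 10: r ≤ 2. Hence t + r ≤ 3. But constraint 6 requires t + r = 5, and 5 > 3. Contradiction.

Unsatisfiable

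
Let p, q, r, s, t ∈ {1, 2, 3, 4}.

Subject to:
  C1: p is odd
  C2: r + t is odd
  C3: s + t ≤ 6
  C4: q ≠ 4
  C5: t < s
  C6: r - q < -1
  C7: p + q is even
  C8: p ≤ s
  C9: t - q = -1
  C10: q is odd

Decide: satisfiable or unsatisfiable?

Satisfiable

Try p = 3, q = 3, r = 1, s = 4, t = 2.
Check constraint 3: s + t = 6; constraint 6: r - q = -2. The remaining constraints are straightforward to verify.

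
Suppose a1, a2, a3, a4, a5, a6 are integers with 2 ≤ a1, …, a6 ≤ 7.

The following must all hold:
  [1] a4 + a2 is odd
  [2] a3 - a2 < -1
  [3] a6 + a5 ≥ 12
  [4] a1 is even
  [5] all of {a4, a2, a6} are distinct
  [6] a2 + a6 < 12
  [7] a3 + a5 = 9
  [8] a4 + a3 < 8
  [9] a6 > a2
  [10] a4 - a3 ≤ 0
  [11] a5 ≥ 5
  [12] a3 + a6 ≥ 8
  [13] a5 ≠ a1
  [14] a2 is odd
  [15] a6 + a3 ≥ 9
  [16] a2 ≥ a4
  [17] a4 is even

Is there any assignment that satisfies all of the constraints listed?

One satisfying assignment is a1 = 4, a2 = 5, a3 = 3, a4 = 2, a5 = 6, a6 = 6.
For the less obvious constraints — constraint 2: a3 - a2 = -2; constraint 3: a6 + a5 = 12; constraint 6: a2 + a6 = 11 — and the others hold by inspection.

Satisfiable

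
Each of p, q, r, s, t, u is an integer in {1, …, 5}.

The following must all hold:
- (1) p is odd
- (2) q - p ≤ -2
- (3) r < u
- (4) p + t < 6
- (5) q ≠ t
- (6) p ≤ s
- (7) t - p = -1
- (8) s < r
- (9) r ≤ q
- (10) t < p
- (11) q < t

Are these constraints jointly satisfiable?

Constraints 6, 8, 9, 10, and 11 give t < p, p ≤ s, s < r, r ≤ q, q < t. Chaining: t < p ≤ s < r ≤ q < t, which forces t < t — impossible.

Unsatisfiable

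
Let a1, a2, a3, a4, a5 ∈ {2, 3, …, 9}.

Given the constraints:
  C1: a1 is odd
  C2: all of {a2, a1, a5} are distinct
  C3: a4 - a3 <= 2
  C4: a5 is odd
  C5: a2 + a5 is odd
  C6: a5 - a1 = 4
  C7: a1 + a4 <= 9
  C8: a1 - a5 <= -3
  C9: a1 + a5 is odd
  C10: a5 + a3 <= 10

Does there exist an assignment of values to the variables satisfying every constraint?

Unsatisfiable

Constraint 1 makes a1 odd and constraint 4 makes a5 odd, so a1 + a5 must be even. Constraint 9 says a1 + a5 is odd — contradiction.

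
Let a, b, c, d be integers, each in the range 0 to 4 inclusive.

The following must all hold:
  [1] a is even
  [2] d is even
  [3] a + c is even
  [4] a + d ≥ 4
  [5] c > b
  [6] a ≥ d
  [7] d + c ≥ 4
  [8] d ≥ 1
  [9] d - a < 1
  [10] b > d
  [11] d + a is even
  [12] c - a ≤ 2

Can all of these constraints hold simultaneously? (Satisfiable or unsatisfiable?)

Satisfiable

Take a = 4, b = 3, c = 4, d = 2. Then constraint 4: a + d = 6; constraint 7: d + c = 6, and every other listed constraint is also met.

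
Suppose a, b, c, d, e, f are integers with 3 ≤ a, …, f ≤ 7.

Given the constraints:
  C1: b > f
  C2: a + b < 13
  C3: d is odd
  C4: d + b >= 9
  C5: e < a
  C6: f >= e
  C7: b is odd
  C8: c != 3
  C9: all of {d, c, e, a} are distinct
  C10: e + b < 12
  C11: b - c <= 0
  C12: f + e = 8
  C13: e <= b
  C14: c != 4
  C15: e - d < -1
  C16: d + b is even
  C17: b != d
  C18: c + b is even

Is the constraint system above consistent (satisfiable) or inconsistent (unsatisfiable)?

Setting (a, b, c, d, e, f) = (4, 7, 7, 5, 3, 5) satisfies everything: constraint 2: a + b = 11; constraint 4: d + b = 12; constraint 10: e + b = 10, and the others follow.

Satisfiable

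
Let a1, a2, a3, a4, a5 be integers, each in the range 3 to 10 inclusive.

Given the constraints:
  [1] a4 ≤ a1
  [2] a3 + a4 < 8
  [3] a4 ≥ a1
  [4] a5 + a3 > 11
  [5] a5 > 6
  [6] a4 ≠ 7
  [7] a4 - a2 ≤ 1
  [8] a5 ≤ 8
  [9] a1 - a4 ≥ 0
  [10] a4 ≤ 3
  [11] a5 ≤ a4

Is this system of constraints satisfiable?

Unsatisfiable

From constraint 5: a5 ≥ 7. From constraints 10 and 11: a5 ≤ a4 and a4 ≤ 3, so a5 ≤ 3. But 3 < 7, so no value of a5 works.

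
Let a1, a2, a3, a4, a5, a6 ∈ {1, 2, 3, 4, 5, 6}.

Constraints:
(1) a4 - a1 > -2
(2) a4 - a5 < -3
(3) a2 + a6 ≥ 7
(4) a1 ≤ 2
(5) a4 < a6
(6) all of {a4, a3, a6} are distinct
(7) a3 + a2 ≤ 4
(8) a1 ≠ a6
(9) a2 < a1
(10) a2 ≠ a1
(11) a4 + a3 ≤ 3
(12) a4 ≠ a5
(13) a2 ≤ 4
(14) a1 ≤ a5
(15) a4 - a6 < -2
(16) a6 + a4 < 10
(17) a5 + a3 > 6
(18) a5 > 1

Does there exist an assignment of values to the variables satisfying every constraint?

One satisfying assignment is a1 = 2, a2 = 1, a3 = 1, a4 = 2, a5 = 6, a6 = 6.
For the less obvious constraints — constraint 1: a4 - a1 = 0; constraint 2: a4 - a5 = -4 — and the others hold by inspection.

Satisfiable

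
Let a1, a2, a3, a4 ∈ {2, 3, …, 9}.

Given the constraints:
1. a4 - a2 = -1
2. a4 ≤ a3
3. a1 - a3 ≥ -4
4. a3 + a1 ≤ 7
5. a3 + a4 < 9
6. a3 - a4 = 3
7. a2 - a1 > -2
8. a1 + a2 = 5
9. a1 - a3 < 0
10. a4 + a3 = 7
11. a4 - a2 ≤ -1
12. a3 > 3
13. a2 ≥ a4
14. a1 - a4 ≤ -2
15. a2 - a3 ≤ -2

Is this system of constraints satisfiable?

Unsatisfiable

Constraints 3, 11, 14, and 15 give a4 − a1 ≥ 2, a1 − a3 ≥ -4, a3 − a2 ≥ 2, a2 − a4 ≥ 1.
Adding all 4 inequalities: the left sides telescope to 0, and the right sides sum to 2 + (-4) + 2 + 1 = 1. So 0 ≥ 1, which is false.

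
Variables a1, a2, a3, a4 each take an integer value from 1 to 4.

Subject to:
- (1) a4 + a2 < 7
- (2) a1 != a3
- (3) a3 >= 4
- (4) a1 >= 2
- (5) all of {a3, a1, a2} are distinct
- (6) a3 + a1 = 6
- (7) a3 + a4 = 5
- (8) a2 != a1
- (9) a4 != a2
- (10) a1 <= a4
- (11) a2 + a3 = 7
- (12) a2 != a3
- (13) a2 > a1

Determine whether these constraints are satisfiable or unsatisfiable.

From constraint 3: a3 ≥ 4. From constraints 4 and 10: a4 ≥ a1 ≥ 2. Hence a3 + a4 ≥ 6. But constraint 7 requires a3 + a4 = 5, and 5 < 6. Contradiction.

Unsatisfiable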